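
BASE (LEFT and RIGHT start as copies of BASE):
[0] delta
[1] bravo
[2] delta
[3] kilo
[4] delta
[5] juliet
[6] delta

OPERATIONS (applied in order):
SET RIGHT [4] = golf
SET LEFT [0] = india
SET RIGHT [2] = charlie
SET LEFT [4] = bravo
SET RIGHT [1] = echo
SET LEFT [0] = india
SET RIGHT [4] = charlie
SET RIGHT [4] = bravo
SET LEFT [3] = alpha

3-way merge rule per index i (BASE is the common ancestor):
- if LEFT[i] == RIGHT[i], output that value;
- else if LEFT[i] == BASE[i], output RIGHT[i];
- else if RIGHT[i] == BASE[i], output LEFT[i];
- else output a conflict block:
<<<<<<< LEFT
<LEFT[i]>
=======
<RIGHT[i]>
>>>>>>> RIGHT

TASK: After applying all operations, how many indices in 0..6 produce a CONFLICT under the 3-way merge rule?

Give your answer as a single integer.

Answer: 0

Derivation:
Final LEFT:  [india, bravo, delta, alpha, bravo, juliet, delta]
Final RIGHT: [delta, echo, charlie, kilo, bravo, juliet, delta]
i=0: L=india, R=delta=BASE -> take LEFT -> india
i=1: L=bravo=BASE, R=echo -> take RIGHT -> echo
i=2: L=delta=BASE, R=charlie -> take RIGHT -> charlie
i=3: L=alpha, R=kilo=BASE -> take LEFT -> alpha
i=4: L=bravo R=bravo -> agree -> bravo
i=5: L=juliet R=juliet -> agree -> juliet
i=6: L=delta R=delta -> agree -> delta
Conflict count: 0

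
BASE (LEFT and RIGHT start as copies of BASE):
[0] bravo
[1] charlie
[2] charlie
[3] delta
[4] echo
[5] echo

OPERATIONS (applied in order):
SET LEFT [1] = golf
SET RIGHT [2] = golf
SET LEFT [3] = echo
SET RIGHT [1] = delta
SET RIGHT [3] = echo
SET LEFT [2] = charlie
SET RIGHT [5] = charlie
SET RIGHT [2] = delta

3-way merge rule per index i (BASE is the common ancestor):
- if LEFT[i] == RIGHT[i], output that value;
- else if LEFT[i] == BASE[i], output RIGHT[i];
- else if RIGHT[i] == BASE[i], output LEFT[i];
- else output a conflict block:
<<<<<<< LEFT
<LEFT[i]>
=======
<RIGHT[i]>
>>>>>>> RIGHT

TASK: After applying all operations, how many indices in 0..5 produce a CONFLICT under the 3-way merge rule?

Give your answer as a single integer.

Final LEFT:  [bravo, golf, charlie, echo, echo, echo]
Final RIGHT: [bravo, delta, delta, echo, echo, charlie]
i=0: L=bravo R=bravo -> agree -> bravo
i=1: BASE=charlie L=golf R=delta all differ -> CONFLICT
i=2: L=charlie=BASE, R=delta -> take RIGHT -> delta
i=3: L=echo R=echo -> agree -> echo
i=4: L=echo R=echo -> agree -> echo
i=5: L=echo=BASE, R=charlie -> take RIGHT -> charlie
Conflict count: 1

Answer: 1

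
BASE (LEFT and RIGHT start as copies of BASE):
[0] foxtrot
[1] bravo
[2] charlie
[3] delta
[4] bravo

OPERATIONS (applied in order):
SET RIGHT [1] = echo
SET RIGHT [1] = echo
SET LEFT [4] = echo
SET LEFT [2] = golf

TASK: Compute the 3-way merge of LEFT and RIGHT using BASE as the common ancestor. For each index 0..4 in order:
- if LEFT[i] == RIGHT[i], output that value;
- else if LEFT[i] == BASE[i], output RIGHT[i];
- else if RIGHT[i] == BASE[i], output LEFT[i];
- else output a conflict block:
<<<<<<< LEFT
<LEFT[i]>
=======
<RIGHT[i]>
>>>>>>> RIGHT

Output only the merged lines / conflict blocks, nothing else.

Answer: foxtrot
echo
golf
delta
echo

Derivation:
Final LEFT:  [foxtrot, bravo, golf, delta, echo]
Final RIGHT: [foxtrot, echo, charlie, delta, bravo]
i=0: L=foxtrot R=foxtrot -> agree -> foxtrot
i=1: L=bravo=BASE, R=echo -> take RIGHT -> echo
i=2: L=golf, R=charlie=BASE -> take LEFT -> golf
i=3: L=delta R=delta -> agree -> delta
i=4: L=echo, R=bravo=BASE -> take LEFT -> echo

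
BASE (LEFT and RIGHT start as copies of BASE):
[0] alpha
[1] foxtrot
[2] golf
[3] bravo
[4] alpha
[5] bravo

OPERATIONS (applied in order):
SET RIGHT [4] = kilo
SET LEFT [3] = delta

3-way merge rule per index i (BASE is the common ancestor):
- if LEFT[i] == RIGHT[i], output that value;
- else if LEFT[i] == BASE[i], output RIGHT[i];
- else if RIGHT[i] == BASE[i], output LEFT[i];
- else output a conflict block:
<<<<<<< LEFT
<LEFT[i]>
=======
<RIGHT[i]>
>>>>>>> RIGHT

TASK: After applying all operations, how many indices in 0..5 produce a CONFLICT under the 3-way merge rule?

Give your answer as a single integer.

Final LEFT:  [alpha, foxtrot, golf, delta, alpha, bravo]
Final RIGHT: [alpha, foxtrot, golf, bravo, kilo, bravo]
i=0: L=alpha R=alpha -> agree -> alpha
i=1: L=foxtrot R=foxtrot -> agree -> foxtrot
i=2: L=golf R=golf -> agree -> golf
i=3: L=delta, R=bravo=BASE -> take LEFT -> delta
i=4: L=alpha=BASE, R=kilo -> take RIGHT -> kilo
i=5: L=bravo R=bravo -> agree -> bravo
Conflict count: 0

Answer: 0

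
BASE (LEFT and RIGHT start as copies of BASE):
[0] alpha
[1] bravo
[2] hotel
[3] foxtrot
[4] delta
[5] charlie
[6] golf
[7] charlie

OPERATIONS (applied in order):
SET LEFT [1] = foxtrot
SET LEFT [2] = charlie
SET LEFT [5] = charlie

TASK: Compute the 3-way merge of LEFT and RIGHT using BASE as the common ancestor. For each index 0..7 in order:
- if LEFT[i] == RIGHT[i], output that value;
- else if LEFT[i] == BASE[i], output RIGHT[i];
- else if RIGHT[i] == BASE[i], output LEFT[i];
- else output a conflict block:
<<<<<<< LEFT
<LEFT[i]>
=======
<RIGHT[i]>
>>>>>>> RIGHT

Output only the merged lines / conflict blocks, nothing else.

Answer: alpha
foxtrot
charlie
foxtrot
delta
charlie
golf
charlie

Derivation:
Final LEFT:  [alpha, foxtrot, charlie, foxtrot, delta, charlie, golf, charlie]
Final RIGHT: [alpha, bravo, hotel, foxtrot, delta, charlie, golf, charlie]
i=0: L=alpha R=alpha -> agree -> alpha
i=1: L=foxtrot, R=bravo=BASE -> take LEFT -> foxtrot
i=2: L=charlie, R=hotel=BASE -> take LEFT -> charlie
i=3: L=foxtrot R=foxtrot -> agree -> foxtrot
i=4: L=delta R=delta -> agree -> delta
i=5: L=charlie R=charlie -> agree -> charlie
i=6: L=golf R=golf -> agree -> golf
i=7: L=charlie R=charlie -> agree -> charlie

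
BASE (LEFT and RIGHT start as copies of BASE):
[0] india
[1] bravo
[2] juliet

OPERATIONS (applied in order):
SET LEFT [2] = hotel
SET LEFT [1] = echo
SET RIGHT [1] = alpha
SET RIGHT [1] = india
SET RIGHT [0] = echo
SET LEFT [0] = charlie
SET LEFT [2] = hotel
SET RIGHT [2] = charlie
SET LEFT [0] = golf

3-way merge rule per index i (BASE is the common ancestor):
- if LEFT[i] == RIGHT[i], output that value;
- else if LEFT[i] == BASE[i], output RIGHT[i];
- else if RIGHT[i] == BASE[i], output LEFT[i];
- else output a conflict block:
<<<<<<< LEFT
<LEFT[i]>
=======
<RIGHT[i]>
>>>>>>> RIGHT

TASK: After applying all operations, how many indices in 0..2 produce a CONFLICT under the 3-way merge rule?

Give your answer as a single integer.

Final LEFT:  [golf, echo, hotel]
Final RIGHT: [echo, india, charlie]
i=0: BASE=india L=golf R=echo all differ -> CONFLICT
i=1: BASE=bravo L=echo R=india all differ -> CONFLICT
i=2: BASE=juliet L=hotel R=charlie all differ -> CONFLICT
Conflict count: 3

Answer: 3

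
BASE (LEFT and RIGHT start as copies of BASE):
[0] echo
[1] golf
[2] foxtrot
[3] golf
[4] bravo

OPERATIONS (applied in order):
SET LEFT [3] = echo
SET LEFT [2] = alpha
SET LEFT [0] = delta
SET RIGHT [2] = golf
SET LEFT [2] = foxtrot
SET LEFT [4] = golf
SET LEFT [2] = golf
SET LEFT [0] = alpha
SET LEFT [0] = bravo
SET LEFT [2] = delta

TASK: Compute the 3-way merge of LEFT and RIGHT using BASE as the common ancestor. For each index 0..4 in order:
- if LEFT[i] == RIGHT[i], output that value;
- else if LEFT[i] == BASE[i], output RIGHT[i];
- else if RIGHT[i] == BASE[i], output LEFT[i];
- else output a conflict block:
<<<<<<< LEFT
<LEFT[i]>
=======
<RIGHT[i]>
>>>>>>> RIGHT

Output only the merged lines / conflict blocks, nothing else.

Answer: bravo
golf
<<<<<<< LEFT
delta
=======
golf
>>>>>>> RIGHT
echo
golf

Derivation:
Final LEFT:  [bravo, golf, delta, echo, golf]
Final RIGHT: [echo, golf, golf, golf, bravo]
i=0: L=bravo, R=echo=BASE -> take LEFT -> bravo
i=1: L=golf R=golf -> agree -> golf
i=2: BASE=foxtrot L=delta R=golf all differ -> CONFLICT
i=3: L=echo, R=golf=BASE -> take LEFT -> echo
i=4: L=golf, R=bravo=BASE -> take LEFT -> golf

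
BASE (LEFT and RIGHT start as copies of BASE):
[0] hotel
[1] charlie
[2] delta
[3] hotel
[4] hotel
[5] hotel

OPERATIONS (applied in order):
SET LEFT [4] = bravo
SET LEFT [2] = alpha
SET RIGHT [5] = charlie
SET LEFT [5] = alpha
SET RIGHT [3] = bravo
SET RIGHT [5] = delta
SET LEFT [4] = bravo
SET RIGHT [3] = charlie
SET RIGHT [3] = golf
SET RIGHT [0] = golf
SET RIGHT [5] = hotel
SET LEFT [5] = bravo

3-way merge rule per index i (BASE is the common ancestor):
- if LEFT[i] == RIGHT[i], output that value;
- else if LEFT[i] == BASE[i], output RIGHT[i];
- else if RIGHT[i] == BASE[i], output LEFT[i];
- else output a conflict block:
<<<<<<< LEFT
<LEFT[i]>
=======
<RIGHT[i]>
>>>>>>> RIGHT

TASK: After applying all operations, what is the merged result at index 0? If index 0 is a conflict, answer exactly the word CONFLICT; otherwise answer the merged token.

Final LEFT:  [hotel, charlie, alpha, hotel, bravo, bravo]
Final RIGHT: [golf, charlie, delta, golf, hotel, hotel]
i=0: L=hotel=BASE, R=golf -> take RIGHT -> golf
i=1: L=charlie R=charlie -> agree -> charlie
i=2: L=alpha, R=delta=BASE -> take LEFT -> alpha
i=3: L=hotel=BASE, R=golf -> take RIGHT -> golf
i=4: L=bravo, R=hotel=BASE -> take LEFT -> bravo
i=5: L=bravo, R=hotel=BASE -> take LEFT -> bravo
Index 0 -> golf

Answer: golf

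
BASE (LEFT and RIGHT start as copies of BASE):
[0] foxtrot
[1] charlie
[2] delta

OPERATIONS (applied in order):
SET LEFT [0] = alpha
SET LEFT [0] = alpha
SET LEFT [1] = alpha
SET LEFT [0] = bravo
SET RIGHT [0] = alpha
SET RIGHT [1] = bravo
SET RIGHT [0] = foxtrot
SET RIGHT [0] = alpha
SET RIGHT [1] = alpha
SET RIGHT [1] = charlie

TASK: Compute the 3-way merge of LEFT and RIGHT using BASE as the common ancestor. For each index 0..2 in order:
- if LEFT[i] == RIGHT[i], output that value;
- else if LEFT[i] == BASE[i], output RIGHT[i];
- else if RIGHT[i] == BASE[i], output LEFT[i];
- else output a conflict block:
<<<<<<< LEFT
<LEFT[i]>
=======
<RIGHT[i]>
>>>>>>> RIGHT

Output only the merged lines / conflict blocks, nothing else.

Answer: <<<<<<< LEFT
bravo
=======
alpha
>>>>>>> RIGHT
alpha
delta

Derivation:
Final LEFT:  [bravo, alpha, delta]
Final RIGHT: [alpha, charlie, delta]
i=0: BASE=foxtrot L=bravo R=alpha all differ -> CONFLICT
i=1: L=alpha, R=charlie=BASE -> take LEFT -> alpha
i=2: L=delta R=delta -> agree -> delta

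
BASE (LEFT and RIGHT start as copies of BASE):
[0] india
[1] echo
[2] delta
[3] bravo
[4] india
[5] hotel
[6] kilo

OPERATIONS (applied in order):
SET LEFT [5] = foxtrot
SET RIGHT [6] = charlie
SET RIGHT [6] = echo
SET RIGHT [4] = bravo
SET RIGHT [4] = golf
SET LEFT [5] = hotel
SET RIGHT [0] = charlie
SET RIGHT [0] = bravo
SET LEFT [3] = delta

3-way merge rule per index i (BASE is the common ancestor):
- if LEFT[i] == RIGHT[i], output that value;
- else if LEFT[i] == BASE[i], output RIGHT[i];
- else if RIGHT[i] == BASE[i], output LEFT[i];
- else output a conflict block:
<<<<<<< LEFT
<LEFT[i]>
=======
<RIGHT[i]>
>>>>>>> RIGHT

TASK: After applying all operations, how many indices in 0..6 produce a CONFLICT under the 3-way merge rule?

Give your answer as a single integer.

Final LEFT:  [india, echo, delta, delta, india, hotel, kilo]
Final RIGHT: [bravo, echo, delta, bravo, golf, hotel, echo]
i=0: L=india=BASE, R=bravo -> take RIGHT -> bravo
i=1: L=echo R=echo -> agree -> echo
i=2: L=delta R=delta -> agree -> delta
i=3: L=delta, R=bravo=BASE -> take LEFT -> delta
i=4: L=india=BASE, R=golf -> take RIGHT -> golf
i=5: L=hotel R=hotel -> agree -> hotel
i=6: L=kilo=BASE, R=echo -> take RIGHT -> echo
Conflict count: 0

Answer: 0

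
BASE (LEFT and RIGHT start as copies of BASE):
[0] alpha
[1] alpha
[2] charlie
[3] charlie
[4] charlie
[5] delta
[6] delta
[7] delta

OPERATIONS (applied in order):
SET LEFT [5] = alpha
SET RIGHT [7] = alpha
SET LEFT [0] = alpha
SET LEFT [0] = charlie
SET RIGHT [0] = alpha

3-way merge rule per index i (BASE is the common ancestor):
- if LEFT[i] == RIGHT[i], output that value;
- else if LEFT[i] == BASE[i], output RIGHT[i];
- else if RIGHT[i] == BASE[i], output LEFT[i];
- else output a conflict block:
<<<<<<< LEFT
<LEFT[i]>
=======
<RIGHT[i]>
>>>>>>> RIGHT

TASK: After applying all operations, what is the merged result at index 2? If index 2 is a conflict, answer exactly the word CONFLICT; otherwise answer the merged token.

Answer: charlie

Derivation:
Final LEFT:  [charlie, alpha, charlie, charlie, charlie, alpha, delta, delta]
Final RIGHT: [alpha, alpha, charlie, charlie, charlie, delta, delta, alpha]
i=0: L=charlie, R=alpha=BASE -> take LEFT -> charlie
i=1: L=alpha R=alpha -> agree -> alpha
i=2: L=charlie R=charlie -> agree -> charlie
i=3: L=charlie R=charlie -> agree -> charlie
i=4: L=charlie R=charlie -> agree -> charlie
i=5: L=alpha, R=delta=BASE -> take LEFT -> alpha
i=6: L=delta R=delta -> agree -> delta
i=7: L=delta=BASE, R=alpha -> take RIGHT -> alpha
Index 2 -> charlie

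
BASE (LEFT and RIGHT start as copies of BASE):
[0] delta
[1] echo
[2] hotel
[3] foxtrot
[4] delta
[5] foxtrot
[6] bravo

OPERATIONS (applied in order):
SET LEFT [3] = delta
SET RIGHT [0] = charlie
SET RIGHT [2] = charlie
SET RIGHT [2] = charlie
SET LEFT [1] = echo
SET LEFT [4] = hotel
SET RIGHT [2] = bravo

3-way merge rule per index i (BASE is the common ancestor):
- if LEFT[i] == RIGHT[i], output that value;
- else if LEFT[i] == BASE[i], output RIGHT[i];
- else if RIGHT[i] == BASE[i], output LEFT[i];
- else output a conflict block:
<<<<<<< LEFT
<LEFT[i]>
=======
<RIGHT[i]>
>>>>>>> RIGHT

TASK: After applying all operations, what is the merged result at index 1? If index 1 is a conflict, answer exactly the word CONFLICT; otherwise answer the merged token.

Final LEFT:  [delta, echo, hotel, delta, hotel, foxtrot, bravo]
Final RIGHT: [charlie, echo, bravo, foxtrot, delta, foxtrot, bravo]
i=0: L=delta=BASE, R=charlie -> take RIGHT -> charlie
i=1: L=echo R=echo -> agree -> echo
i=2: L=hotel=BASE, R=bravo -> take RIGHT -> bravo
i=3: L=delta, R=foxtrot=BASE -> take LEFT -> delta
i=4: L=hotel, R=delta=BASE -> take LEFT -> hotel
i=5: L=foxtrot R=foxtrot -> agree -> foxtrot
i=6: L=bravo R=bravo -> agree -> bravo
Index 1 -> echo

Answer: echo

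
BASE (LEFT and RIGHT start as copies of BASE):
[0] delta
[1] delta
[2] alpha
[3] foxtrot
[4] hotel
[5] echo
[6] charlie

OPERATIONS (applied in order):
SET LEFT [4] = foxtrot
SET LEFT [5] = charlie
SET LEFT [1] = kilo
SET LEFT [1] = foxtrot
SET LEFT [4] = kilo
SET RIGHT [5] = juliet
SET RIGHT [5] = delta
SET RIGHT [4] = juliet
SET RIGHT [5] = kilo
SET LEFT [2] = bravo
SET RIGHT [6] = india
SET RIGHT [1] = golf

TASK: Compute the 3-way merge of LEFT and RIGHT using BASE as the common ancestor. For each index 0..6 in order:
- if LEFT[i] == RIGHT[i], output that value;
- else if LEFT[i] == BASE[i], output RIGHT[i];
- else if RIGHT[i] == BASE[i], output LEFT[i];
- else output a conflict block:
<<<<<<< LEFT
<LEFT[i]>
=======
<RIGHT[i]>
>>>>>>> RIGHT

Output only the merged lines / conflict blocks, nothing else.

Answer: delta
<<<<<<< LEFT
foxtrot
=======
golf
>>>>>>> RIGHT
bravo
foxtrot
<<<<<<< LEFT
kilo
=======
juliet
>>>>>>> RIGHT
<<<<<<< LEFT
charlie
=======
kilo
>>>>>>> RIGHT
india

Derivation:
Final LEFT:  [delta, foxtrot, bravo, foxtrot, kilo, charlie, charlie]
Final RIGHT: [delta, golf, alpha, foxtrot, juliet, kilo, india]
i=0: L=delta R=delta -> agree -> delta
i=1: BASE=delta L=foxtrot R=golf all differ -> CONFLICT
i=2: L=bravo, R=alpha=BASE -> take LEFT -> bravo
i=3: L=foxtrot R=foxtrot -> agree -> foxtrot
i=4: BASE=hotel L=kilo R=juliet all differ -> CONFLICT
i=5: BASE=echo L=charlie R=kilo all differ -> CONFLICT
i=6: L=charlie=BASE, R=india -> take RIGHT -> india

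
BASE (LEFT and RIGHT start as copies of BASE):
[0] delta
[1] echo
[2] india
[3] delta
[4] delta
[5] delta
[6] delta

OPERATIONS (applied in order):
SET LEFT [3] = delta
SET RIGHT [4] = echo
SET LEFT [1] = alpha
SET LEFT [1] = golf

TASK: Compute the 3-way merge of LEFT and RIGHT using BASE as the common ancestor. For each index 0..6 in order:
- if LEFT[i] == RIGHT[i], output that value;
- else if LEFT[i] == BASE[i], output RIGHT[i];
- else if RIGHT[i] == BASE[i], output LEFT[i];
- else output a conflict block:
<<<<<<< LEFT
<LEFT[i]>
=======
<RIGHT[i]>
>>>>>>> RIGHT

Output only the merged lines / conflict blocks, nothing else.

Answer: delta
golf
india
delta
echo
delta
delta

Derivation:
Final LEFT:  [delta, golf, india, delta, delta, delta, delta]
Final RIGHT: [delta, echo, india, delta, echo, delta, delta]
i=0: L=delta R=delta -> agree -> delta
i=1: L=golf, R=echo=BASE -> take LEFT -> golf
i=2: L=india R=india -> agree -> india
i=3: L=delta R=delta -> agree -> delta
i=4: L=delta=BASE, R=echo -> take RIGHT -> echo
i=5: L=delta R=delta -> agree -> delta
i=6: L=delta R=delta -> agree -> delta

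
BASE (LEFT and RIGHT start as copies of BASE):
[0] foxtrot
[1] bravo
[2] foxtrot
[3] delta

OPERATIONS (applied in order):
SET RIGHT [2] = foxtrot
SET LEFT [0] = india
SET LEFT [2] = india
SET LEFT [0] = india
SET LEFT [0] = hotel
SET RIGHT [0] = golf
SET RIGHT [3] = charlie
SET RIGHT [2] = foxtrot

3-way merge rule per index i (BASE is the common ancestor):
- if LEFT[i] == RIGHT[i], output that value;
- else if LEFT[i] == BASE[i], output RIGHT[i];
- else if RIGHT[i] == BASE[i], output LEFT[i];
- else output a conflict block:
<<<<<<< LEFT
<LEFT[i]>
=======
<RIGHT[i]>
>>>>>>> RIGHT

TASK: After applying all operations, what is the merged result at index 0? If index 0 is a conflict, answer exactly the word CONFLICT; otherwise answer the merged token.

Final LEFT:  [hotel, bravo, india, delta]
Final RIGHT: [golf, bravo, foxtrot, charlie]
i=0: BASE=foxtrot L=hotel R=golf all differ -> CONFLICT
i=1: L=bravo R=bravo -> agree -> bravo
i=2: L=india, R=foxtrot=BASE -> take LEFT -> india
i=3: L=delta=BASE, R=charlie -> take RIGHT -> charlie
Index 0 -> CONFLICT

Answer: CONFLICT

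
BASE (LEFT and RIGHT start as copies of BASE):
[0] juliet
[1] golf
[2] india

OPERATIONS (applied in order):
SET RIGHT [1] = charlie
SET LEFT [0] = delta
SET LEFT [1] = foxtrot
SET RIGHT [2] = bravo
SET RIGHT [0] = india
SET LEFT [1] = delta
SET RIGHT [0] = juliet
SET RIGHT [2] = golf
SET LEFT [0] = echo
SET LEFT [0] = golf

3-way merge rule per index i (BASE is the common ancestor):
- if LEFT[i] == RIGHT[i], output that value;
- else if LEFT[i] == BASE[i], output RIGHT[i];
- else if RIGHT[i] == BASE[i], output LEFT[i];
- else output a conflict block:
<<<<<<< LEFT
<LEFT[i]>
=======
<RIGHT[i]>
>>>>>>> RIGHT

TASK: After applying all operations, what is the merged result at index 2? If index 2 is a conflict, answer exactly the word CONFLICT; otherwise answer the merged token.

Answer: golf

Derivation:
Final LEFT:  [golf, delta, india]
Final RIGHT: [juliet, charlie, golf]
i=0: L=golf, R=juliet=BASE -> take LEFT -> golf
i=1: BASE=golf L=delta R=charlie all differ -> CONFLICT
i=2: L=india=BASE, R=golf -> take RIGHT -> golf
Index 2 -> golf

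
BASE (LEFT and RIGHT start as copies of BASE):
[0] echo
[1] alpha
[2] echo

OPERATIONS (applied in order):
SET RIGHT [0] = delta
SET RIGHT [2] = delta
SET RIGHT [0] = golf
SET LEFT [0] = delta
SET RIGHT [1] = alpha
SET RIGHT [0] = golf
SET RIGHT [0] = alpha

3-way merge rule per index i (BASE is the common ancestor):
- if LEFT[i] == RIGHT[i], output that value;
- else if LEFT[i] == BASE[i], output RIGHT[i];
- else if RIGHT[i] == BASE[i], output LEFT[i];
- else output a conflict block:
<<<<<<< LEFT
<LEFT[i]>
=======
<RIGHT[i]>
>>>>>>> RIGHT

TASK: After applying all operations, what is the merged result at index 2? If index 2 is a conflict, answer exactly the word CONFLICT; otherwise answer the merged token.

Final LEFT:  [delta, alpha, echo]
Final RIGHT: [alpha, alpha, delta]
i=0: BASE=echo L=delta R=alpha all differ -> CONFLICT
i=1: L=alpha R=alpha -> agree -> alpha
i=2: L=echo=BASE, R=delta -> take RIGHT -> delta
Index 2 -> delta

Answer: delta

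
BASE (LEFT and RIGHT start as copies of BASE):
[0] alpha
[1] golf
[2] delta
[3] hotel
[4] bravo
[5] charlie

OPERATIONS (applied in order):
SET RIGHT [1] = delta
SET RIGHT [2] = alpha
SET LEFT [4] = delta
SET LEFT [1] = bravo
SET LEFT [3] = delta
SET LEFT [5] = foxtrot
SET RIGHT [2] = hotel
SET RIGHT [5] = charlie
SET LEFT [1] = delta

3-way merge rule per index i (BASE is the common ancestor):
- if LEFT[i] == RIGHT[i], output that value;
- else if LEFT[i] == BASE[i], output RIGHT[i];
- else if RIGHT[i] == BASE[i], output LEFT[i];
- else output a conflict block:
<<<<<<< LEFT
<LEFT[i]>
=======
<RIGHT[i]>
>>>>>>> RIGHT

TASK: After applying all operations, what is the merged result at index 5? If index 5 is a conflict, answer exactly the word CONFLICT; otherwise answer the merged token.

Answer: foxtrot

Derivation:
Final LEFT:  [alpha, delta, delta, delta, delta, foxtrot]
Final RIGHT: [alpha, delta, hotel, hotel, bravo, charlie]
i=0: L=alpha R=alpha -> agree -> alpha
i=1: L=delta R=delta -> agree -> delta
i=2: L=delta=BASE, R=hotel -> take RIGHT -> hotel
i=3: L=delta, R=hotel=BASE -> take LEFT -> delta
i=4: L=delta, R=bravo=BASE -> take LEFT -> delta
i=5: L=foxtrot, R=charlie=BASE -> take LEFT -> foxtrot
Index 5 -> foxtrot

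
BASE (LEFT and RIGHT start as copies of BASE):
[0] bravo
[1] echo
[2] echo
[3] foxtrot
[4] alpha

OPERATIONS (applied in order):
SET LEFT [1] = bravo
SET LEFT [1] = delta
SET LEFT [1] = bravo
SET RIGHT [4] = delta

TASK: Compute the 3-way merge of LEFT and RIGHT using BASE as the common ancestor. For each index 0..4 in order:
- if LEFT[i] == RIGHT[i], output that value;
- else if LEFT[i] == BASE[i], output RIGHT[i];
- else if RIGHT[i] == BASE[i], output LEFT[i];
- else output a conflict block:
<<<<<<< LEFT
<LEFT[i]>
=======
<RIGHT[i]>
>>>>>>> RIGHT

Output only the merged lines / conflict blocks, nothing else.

Answer: bravo
bravo
echo
foxtrot
delta

Derivation:
Final LEFT:  [bravo, bravo, echo, foxtrot, alpha]
Final RIGHT: [bravo, echo, echo, foxtrot, delta]
i=0: L=bravo R=bravo -> agree -> bravo
i=1: L=bravo, R=echo=BASE -> take LEFT -> bravo
i=2: L=echo R=echo -> agree -> echo
i=3: L=foxtrot R=foxtrot -> agree -> foxtrot
i=4: L=alpha=BASE, R=delta -> take RIGHT -> delta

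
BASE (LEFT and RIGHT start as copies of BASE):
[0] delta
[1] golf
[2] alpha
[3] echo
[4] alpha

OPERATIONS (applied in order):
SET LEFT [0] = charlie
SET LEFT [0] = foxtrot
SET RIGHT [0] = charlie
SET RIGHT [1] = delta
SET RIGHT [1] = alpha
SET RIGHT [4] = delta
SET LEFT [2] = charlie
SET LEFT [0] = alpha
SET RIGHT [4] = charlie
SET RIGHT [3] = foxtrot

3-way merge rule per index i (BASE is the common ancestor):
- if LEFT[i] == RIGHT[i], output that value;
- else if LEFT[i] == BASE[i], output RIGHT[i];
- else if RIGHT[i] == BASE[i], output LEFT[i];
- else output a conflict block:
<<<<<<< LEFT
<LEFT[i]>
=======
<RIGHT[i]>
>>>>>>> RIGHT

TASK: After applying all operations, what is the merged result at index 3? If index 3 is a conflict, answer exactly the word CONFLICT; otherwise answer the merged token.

Answer: foxtrot

Derivation:
Final LEFT:  [alpha, golf, charlie, echo, alpha]
Final RIGHT: [charlie, alpha, alpha, foxtrot, charlie]
i=0: BASE=delta L=alpha R=charlie all differ -> CONFLICT
i=1: L=golf=BASE, R=alpha -> take RIGHT -> alpha
i=2: L=charlie, R=alpha=BASE -> take LEFT -> charlie
i=3: L=echo=BASE, R=foxtrot -> take RIGHT -> foxtrot
i=4: L=alpha=BASE, R=charlie -> take RIGHT -> charlie
Index 3 -> foxtrot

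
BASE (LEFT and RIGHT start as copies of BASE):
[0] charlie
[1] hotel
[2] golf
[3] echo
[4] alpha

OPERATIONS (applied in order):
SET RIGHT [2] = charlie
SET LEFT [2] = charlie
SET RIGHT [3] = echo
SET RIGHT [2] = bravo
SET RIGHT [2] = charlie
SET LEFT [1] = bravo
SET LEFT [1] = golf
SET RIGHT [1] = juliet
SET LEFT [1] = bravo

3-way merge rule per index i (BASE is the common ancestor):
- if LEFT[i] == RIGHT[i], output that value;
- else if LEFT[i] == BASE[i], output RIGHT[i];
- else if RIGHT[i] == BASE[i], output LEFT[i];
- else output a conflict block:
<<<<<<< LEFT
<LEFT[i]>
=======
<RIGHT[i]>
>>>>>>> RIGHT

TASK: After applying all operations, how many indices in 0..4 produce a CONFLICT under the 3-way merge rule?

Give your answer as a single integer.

Final LEFT:  [charlie, bravo, charlie, echo, alpha]
Final RIGHT: [charlie, juliet, charlie, echo, alpha]
i=0: L=charlie R=charlie -> agree -> charlie
i=1: BASE=hotel L=bravo R=juliet all differ -> CONFLICT
i=2: L=charlie R=charlie -> agree -> charlie
i=3: L=echo R=echo -> agree -> echo
i=4: L=alpha R=alpha -> agree -> alpha
Conflict count: 1

Answer: 1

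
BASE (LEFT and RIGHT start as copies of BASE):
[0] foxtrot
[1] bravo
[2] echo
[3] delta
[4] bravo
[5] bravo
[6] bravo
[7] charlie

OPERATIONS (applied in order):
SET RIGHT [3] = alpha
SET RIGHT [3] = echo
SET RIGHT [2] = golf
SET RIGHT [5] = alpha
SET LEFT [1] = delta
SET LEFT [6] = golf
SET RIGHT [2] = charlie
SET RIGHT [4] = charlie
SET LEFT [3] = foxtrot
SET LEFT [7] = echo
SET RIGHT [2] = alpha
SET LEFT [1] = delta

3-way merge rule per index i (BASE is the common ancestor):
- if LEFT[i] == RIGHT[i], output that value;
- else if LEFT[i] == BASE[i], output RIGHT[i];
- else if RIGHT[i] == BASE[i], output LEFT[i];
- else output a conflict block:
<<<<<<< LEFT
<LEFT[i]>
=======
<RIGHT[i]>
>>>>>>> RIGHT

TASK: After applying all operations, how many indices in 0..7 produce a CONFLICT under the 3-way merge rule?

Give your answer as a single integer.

Answer: 1

Derivation:
Final LEFT:  [foxtrot, delta, echo, foxtrot, bravo, bravo, golf, echo]
Final RIGHT: [foxtrot, bravo, alpha, echo, charlie, alpha, bravo, charlie]
i=0: L=foxtrot R=foxtrot -> agree -> foxtrot
i=1: L=delta, R=bravo=BASE -> take LEFT -> delta
i=2: L=echo=BASE, R=alpha -> take RIGHT -> alpha
i=3: BASE=delta L=foxtrot R=echo all differ -> CONFLICT
i=4: L=bravo=BASE, R=charlie -> take RIGHT -> charlie
i=5: L=bravo=BASE, R=alpha -> take RIGHT -> alpha
i=6: L=golf, R=bravo=BASE -> take LEFT -> golf
i=7: L=echo, R=charlie=BASE -> take LEFT -> echo
Conflict count: 1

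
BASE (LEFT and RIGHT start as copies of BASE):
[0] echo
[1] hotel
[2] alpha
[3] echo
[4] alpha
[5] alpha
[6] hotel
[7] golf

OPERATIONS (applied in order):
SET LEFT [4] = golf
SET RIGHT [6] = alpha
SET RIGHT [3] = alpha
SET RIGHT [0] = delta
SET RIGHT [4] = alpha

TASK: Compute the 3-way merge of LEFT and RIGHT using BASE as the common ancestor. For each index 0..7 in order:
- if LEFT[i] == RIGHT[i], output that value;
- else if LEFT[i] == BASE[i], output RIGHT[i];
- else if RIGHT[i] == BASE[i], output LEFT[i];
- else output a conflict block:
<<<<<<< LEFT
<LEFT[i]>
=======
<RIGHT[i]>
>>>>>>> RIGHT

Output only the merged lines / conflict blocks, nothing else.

Final LEFT:  [echo, hotel, alpha, echo, golf, alpha, hotel, golf]
Final RIGHT: [delta, hotel, alpha, alpha, alpha, alpha, alpha, golf]
i=0: L=echo=BASE, R=delta -> take RIGHT -> delta
i=1: L=hotel R=hotel -> agree -> hotel
i=2: L=alpha R=alpha -> agree -> alpha
i=3: L=echo=BASE, R=alpha -> take RIGHT -> alpha
i=4: L=golf, R=alpha=BASE -> take LEFT -> golf
i=5: L=alpha R=alpha -> agree -> alpha
i=6: L=hotel=BASE, R=alpha -> take RIGHT -> alpha
i=7: L=golf R=golf -> agree -> golf

Answer: delta
hotel
alpha
alpha
golf
alpha
alpha
golf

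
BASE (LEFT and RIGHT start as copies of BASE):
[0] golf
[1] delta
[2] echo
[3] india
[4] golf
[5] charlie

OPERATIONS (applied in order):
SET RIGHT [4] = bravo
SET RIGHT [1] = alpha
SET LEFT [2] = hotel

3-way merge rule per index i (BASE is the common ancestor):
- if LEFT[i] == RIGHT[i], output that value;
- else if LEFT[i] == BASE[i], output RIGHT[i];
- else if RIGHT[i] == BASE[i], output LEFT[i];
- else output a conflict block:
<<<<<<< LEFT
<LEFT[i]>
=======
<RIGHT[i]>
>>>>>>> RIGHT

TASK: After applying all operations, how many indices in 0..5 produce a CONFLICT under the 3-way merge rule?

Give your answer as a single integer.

Answer: 0

Derivation:
Final LEFT:  [golf, delta, hotel, india, golf, charlie]
Final RIGHT: [golf, alpha, echo, india, bravo, charlie]
i=0: L=golf R=golf -> agree -> golf
i=1: L=delta=BASE, R=alpha -> take RIGHT -> alpha
i=2: L=hotel, R=echo=BASE -> take LEFT -> hotel
i=3: L=india R=india -> agree -> india
i=4: L=golf=BASE, R=bravo -> take RIGHT -> bravo
i=5: L=charlie R=charlie -> agree -> charlie
Conflict count: 0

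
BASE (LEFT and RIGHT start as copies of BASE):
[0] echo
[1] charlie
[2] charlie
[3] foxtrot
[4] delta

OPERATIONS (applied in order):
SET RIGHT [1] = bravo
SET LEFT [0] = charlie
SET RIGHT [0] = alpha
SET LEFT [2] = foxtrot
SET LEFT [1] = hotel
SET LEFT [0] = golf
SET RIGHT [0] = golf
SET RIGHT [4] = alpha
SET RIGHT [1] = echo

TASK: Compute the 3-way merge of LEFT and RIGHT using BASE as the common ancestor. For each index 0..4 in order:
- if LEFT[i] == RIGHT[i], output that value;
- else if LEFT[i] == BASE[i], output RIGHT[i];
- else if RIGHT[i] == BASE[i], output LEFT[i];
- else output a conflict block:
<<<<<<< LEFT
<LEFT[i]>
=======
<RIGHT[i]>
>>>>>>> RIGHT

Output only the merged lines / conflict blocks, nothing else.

Answer: golf
<<<<<<< LEFT
hotel
=======
echo
>>>>>>> RIGHT
foxtrot
foxtrot
alpha

Derivation:
Final LEFT:  [golf, hotel, foxtrot, foxtrot, delta]
Final RIGHT: [golf, echo, charlie, foxtrot, alpha]
i=0: L=golf R=golf -> agree -> golf
i=1: BASE=charlie L=hotel R=echo all differ -> CONFLICT
i=2: L=foxtrot, R=charlie=BASE -> take LEFT -> foxtrot
i=3: L=foxtrot R=foxtrot -> agree -> foxtrot
i=4: L=delta=BASE, R=alpha -> take RIGHT -> alpha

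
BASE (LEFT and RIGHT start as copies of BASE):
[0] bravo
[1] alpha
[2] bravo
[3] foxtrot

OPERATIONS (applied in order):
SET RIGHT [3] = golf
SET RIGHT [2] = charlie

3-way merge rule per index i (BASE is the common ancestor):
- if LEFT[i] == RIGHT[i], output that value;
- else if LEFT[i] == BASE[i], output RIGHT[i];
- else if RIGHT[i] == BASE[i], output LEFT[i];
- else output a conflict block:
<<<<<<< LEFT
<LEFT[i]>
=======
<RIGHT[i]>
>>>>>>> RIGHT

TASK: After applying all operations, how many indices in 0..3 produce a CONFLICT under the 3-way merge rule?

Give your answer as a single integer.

Answer: 0

Derivation:
Final LEFT:  [bravo, alpha, bravo, foxtrot]
Final RIGHT: [bravo, alpha, charlie, golf]
i=0: L=bravo R=bravo -> agree -> bravo
i=1: L=alpha R=alpha -> agree -> alpha
i=2: L=bravo=BASE, R=charlie -> take RIGHT -> charlie
i=3: L=foxtrot=BASE, R=golf -> take RIGHT -> golf
Conflict count: 0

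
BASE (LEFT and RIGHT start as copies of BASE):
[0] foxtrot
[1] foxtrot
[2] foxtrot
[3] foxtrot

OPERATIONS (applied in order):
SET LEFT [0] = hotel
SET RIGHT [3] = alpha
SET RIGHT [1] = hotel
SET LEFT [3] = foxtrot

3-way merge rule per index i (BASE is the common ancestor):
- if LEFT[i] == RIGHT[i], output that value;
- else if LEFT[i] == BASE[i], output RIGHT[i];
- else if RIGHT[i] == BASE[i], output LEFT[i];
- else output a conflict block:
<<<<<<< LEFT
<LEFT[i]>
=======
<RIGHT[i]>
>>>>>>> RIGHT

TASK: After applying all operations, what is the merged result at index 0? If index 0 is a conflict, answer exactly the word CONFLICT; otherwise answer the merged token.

Final LEFT:  [hotel, foxtrot, foxtrot, foxtrot]
Final RIGHT: [foxtrot, hotel, foxtrot, alpha]
i=0: L=hotel, R=foxtrot=BASE -> take LEFT -> hotel
i=1: L=foxtrot=BASE, R=hotel -> take RIGHT -> hotel
i=2: L=foxtrot R=foxtrot -> agree -> foxtrot
i=3: L=foxtrot=BASE, R=alpha -> take RIGHT -> alpha
Index 0 -> hotel

Answer: hotel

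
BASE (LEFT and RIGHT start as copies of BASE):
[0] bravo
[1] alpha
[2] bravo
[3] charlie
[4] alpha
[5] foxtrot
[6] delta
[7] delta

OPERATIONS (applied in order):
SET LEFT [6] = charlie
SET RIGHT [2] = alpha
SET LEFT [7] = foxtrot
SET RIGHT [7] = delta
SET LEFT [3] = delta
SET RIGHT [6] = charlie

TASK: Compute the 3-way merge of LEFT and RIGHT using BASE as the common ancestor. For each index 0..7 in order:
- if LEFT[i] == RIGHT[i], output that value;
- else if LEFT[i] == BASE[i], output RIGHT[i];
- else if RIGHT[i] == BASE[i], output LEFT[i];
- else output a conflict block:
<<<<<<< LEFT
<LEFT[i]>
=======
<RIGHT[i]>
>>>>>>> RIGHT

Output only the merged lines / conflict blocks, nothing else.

Final LEFT:  [bravo, alpha, bravo, delta, alpha, foxtrot, charlie, foxtrot]
Final RIGHT: [bravo, alpha, alpha, charlie, alpha, foxtrot, charlie, delta]
i=0: L=bravo R=bravo -> agree -> bravo
i=1: L=alpha R=alpha -> agree -> alpha
i=2: L=bravo=BASE, R=alpha -> take RIGHT -> alpha
i=3: L=delta, R=charlie=BASE -> take LEFT -> delta
i=4: L=alpha R=alpha -> agree -> alpha
i=5: L=foxtrot R=foxtrot -> agree -> foxtrot
i=6: L=charlie R=charlie -> agree -> charlie
i=7: L=foxtrot, R=delta=BASE -> take LEFT -> foxtrot

Answer: bravo
alpha
alpha
delta
alpha
foxtrot
charlie
foxtrot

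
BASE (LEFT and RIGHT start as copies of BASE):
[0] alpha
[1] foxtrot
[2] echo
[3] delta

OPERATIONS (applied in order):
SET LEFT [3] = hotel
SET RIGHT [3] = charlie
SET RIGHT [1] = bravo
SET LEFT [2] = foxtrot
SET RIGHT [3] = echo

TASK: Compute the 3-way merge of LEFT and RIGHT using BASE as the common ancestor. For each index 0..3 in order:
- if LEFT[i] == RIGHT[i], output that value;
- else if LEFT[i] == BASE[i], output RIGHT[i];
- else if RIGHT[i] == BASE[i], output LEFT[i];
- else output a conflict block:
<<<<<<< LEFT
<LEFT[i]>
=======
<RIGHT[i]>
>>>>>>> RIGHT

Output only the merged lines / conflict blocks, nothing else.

Final LEFT:  [alpha, foxtrot, foxtrot, hotel]
Final RIGHT: [alpha, bravo, echo, echo]
i=0: L=alpha R=alpha -> agree -> alpha
i=1: L=foxtrot=BASE, R=bravo -> take RIGHT -> bravo
i=2: L=foxtrot, R=echo=BASE -> take LEFT -> foxtrot
i=3: BASE=delta L=hotel R=echo all differ -> CONFLICT

Answer: alpha
bravo
foxtrot
<<<<<<< LEFT
hotel
=======
echo
>>>>>>> RIGHT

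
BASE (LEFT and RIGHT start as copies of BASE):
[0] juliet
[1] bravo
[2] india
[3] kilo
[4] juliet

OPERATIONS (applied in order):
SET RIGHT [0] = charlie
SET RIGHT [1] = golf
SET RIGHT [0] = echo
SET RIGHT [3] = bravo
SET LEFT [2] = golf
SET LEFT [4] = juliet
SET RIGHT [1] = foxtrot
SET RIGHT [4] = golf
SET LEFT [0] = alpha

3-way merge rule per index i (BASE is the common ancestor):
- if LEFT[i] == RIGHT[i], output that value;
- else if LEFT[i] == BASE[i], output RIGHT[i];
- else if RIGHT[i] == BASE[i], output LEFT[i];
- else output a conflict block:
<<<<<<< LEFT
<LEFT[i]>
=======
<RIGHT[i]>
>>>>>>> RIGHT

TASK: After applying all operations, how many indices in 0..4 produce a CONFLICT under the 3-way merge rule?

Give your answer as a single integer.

Answer: 1

Derivation:
Final LEFT:  [alpha, bravo, golf, kilo, juliet]
Final RIGHT: [echo, foxtrot, india, bravo, golf]
i=0: BASE=juliet L=alpha R=echo all differ -> CONFLICT
i=1: L=bravo=BASE, R=foxtrot -> take RIGHT -> foxtrot
i=2: L=golf, R=india=BASE -> take LEFT -> golf
i=3: L=kilo=BASE, R=bravo -> take RIGHT -> bravo
i=4: L=juliet=BASE, R=golf -> take RIGHT -> golf
Conflict count: 1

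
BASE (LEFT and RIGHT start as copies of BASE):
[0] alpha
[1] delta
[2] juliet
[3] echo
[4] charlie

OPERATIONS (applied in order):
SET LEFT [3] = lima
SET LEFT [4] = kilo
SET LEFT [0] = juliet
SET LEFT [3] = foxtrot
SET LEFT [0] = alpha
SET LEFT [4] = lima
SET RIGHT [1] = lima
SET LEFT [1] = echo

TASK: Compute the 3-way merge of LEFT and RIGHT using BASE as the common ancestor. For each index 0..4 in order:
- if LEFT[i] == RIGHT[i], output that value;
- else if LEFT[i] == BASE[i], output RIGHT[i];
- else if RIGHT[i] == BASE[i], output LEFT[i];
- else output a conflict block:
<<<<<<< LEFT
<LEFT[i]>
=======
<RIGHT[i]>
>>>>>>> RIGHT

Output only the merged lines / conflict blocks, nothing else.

Answer: alpha
<<<<<<< LEFT
echo
=======
lima
>>>>>>> RIGHT
juliet
foxtrot
lima

Derivation:
Final LEFT:  [alpha, echo, juliet, foxtrot, lima]
Final RIGHT: [alpha, lima, juliet, echo, charlie]
i=0: L=alpha R=alpha -> agree -> alpha
i=1: BASE=delta L=echo R=lima all differ -> CONFLICT
i=2: L=juliet R=juliet -> agree -> juliet
i=3: L=foxtrot, R=echo=BASE -> take LEFT -> foxtrot
i=4: L=lima, R=charlie=BASE -> take LEFT -> lima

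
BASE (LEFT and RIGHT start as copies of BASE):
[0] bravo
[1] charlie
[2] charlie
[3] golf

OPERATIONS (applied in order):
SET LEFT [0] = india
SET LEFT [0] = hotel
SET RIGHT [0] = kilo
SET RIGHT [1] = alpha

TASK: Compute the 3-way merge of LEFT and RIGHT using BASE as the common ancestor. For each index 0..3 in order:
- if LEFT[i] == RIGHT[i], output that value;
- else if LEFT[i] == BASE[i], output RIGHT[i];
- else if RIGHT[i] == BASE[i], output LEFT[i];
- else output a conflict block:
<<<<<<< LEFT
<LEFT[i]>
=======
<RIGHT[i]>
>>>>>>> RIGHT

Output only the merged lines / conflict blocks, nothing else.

Final LEFT:  [hotel, charlie, charlie, golf]
Final RIGHT: [kilo, alpha, charlie, golf]
i=0: BASE=bravo L=hotel R=kilo all differ -> CONFLICT
i=1: L=charlie=BASE, R=alpha -> take RIGHT -> alpha
i=2: L=charlie R=charlie -> agree -> charlie
i=3: L=golf R=golf -> agree -> golf

Answer: <<<<<<< LEFT
hotel
=======
kilo
>>>>>>> RIGHT
alpha
charlie
golf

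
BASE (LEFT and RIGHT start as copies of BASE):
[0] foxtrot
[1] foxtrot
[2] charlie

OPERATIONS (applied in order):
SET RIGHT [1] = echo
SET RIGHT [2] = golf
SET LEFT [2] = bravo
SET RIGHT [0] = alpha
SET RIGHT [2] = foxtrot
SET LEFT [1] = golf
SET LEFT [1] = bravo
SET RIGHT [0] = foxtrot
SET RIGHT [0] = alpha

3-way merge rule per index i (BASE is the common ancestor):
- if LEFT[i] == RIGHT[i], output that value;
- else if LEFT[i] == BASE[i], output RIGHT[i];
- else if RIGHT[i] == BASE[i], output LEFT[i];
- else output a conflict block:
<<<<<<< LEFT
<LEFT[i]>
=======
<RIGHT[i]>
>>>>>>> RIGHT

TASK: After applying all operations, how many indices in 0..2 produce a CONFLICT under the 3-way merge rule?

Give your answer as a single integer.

Final LEFT:  [foxtrot, bravo, bravo]
Final RIGHT: [alpha, echo, foxtrot]
i=0: L=foxtrot=BASE, R=alpha -> take RIGHT -> alpha
i=1: BASE=foxtrot L=bravo R=echo all differ -> CONFLICT
i=2: BASE=charlie L=bravo R=foxtrot all differ -> CONFLICT
Conflict count: 2

Answer: 2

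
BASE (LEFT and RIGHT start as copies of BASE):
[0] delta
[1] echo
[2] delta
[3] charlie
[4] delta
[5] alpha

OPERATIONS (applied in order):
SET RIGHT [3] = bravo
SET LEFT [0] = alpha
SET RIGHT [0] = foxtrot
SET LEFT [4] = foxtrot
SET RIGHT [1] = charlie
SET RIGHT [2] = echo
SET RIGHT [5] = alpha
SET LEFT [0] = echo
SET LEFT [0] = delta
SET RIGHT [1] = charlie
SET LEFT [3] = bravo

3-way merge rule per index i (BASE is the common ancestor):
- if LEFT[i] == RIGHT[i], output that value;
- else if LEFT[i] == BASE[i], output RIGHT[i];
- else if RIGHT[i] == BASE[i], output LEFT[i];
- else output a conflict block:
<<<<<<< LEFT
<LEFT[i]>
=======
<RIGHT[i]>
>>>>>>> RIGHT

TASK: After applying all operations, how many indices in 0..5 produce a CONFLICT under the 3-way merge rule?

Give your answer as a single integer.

Answer: 0

Derivation:
Final LEFT:  [delta, echo, delta, bravo, foxtrot, alpha]
Final RIGHT: [foxtrot, charlie, echo, bravo, delta, alpha]
i=0: L=delta=BASE, R=foxtrot -> take RIGHT -> foxtrot
i=1: L=echo=BASE, R=charlie -> take RIGHT -> charlie
i=2: L=delta=BASE, R=echo -> take RIGHT -> echo
i=3: L=bravo R=bravo -> agree -> bravo
i=4: L=foxtrot, R=delta=BASE -> take LEFT -> foxtrot
i=5: L=alpha R=alpha -> agree -> alpha
Conflict count: 0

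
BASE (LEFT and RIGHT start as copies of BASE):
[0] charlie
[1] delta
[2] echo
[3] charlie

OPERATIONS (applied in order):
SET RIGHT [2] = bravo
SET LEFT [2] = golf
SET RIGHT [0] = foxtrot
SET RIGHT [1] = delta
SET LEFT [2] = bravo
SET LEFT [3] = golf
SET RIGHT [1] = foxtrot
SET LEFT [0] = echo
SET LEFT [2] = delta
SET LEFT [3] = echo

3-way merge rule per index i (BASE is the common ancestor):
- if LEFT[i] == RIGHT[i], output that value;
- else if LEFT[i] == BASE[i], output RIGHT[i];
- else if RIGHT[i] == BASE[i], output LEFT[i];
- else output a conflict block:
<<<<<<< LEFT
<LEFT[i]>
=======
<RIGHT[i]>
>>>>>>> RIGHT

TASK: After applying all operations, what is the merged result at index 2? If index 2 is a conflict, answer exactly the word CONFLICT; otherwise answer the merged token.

Answer: CONFLICT

Derivation:
Final LEFT:  [echo, delta, delta, echo]
Final RIGHT: [foxtrot, foxtrot, bravo, charlie]
i=0: BASE=charlie L=echo R=foxtrot all differ -> CONFLICT
i=1: L=delta=BASE, R=foxtrot -> take RIGHT -> foxtrot
i=2: BASE=echo L=delta R=bravo all differ -> CONFLICT
i=3: L=echo, R=charlie=BASE -> take LEFT -> echo
Index 2 -> CONFLICT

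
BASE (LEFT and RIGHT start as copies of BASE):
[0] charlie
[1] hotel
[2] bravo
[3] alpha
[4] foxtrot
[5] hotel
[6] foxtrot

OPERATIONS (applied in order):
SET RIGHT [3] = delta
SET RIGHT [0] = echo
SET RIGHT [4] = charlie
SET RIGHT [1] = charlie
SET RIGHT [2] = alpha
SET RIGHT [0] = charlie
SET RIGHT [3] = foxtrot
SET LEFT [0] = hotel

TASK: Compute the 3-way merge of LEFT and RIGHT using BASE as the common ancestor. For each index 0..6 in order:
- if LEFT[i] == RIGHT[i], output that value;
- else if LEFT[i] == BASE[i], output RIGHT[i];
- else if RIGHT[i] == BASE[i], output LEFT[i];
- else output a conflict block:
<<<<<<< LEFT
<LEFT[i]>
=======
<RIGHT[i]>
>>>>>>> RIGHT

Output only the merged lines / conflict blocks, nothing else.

Answer: hotel
charlie
alpha
foxtrot
charlie
hotel
foxtrot

Derivation:
Final LEFT:  [hotel, hotel, bravo, alpha, foxtrot, hotel, foxtrot]
Final RIGHT: [charlie, charlie, alpha, foxtrot, charlie, hotel, foxtrot]
i=0: L=hotel, R=charlie=BASE -> take LEFT -> hotel
i=1: L=hotel=BASE, R=charlie -> take RIGHT -> charlie
i=2: L=bravo=BASE, R=alpha -> take RIGHT -> alpha
i=3: L=alpha=BASE, R=foxtrot -> take RIGHT -> foxtrot
i=4: L=foxtrot=BASE, R=charlie -> take RIGHT -> charlie
i=5: L=hotel R=hotel -> agree -> hotel
i=6: L=foxtrot R=foxtrot -> agree -> foxtrot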